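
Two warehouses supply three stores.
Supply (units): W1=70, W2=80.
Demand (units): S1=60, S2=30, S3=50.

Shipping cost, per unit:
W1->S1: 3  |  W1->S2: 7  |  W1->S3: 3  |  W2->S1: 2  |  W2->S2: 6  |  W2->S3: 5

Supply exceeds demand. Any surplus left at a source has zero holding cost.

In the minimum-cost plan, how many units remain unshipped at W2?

0

An optimal plan:
  W1→S1: 10 × 3 = 30
  W1→S3: 50 × 3 = 150
  W2→S1: 50 × 2 = 100
  W2→S2: 30 × 6 = 180
Total cost = 460.
W2 ships 80 of its 80, leaving 0.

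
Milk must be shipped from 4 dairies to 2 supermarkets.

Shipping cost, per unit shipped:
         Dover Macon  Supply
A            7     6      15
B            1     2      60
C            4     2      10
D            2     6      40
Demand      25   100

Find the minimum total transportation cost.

One minimum-cost allocation:
  A->Macon: 15 × 6 = 90
  B->Macon: 60 × 2 = 120
  C->Macon: 10 × 2 = 20
  D->Dover: 25 × 2 = 50
  D->Macon: 15 × 6 = 90
Total = 90 + 120 + 20 + 50 + 90 = 370.

370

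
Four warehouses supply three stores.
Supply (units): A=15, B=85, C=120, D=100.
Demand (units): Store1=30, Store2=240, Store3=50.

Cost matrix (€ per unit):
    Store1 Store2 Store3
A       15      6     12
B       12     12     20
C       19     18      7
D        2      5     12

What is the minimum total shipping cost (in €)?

One minimum-cost allocation:
  A->Store2: 15 units
  B->Store2: 85 units
  C->Store2: 70 units
  C->Store3: 50 units
  D->Store1: 30 units
  D->Store2: 70 units
Total cost = €3130.
(Supply check: A ships 15; B ships 85; C ships 120; D ships 100.)

3130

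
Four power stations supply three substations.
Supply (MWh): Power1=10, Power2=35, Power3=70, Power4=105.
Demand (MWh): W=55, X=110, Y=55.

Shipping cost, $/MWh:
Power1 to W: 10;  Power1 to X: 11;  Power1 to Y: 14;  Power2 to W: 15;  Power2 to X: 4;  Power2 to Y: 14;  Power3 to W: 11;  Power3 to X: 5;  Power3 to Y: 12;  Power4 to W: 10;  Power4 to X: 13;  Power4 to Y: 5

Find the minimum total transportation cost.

1370

An optimal shipping plan:
  Power1 to W: 5 MWh
  Power1 to X: 5 MWh
  Power2 to X: 35 MWh
  Power3 to X: 70 MWh
  Power4 to W: 50 MWh
  Power4 to Y: 55 MWh
Total cost = $1370.
(Supply check: Power1 ships 10; Power2 ships 35; Power3 ships 70; Power4 ships 105.)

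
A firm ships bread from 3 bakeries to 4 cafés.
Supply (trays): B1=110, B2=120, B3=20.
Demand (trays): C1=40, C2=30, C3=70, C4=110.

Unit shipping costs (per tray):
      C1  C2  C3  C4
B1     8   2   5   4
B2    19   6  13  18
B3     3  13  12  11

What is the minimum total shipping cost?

A cheapest plan:
  B1–C4: 110 trays
  B2–C1: 20 trays
  B2–C2: 30 trays
  B2–C3: 70 trays
  B3–C1: 20 trays
Total cost = 1970.
(Supply check: B1 ships 110; B2 ships 120; B3 ships 20.)

1970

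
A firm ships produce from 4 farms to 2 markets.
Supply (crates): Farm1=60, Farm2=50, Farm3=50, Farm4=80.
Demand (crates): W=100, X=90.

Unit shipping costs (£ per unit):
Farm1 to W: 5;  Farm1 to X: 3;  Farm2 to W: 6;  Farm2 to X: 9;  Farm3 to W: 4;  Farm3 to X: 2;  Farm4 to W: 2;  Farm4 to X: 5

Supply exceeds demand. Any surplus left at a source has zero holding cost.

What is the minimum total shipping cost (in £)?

480

A cheapest plan:
  Farm1 to X: 60 × £3 = £180
  Farm3 to W: 20 × £4 = £80
  Farm3 to X: 30 × £2 = £60
  Farm4 to W: 80 × £2 = £160
Total = 180 + 80 + 60 + 160 = £480.
(Supply check: Farm1 ships 60; Farm2 ships 0; Farm3 ships 50; Farm4 ships 80.)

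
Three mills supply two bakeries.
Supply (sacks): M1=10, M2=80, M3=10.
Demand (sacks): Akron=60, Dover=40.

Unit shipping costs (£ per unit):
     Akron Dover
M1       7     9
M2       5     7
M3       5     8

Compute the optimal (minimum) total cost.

600

One minimum-cost allocation:
  M1->Akron: 10 sacks
  M2->Akron: 40 sacks
  M2->Dover: 40 sacks
  M3->Akron: 10 sacks
Total cost = £600.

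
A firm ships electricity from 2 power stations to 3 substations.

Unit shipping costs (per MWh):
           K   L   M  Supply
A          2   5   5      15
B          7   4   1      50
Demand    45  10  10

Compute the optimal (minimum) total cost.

290

One minimum-cost allocation:
  A to K: 15 × 2 = 30
  B to K: 30 × 7 = 210
  B to L: 10 × 4 = 40
  B to M: 10 × 1 = 10
Total = 30 + 210 + 40 + 10 = 290.
(Supply check: A ships 15; B ships 50.)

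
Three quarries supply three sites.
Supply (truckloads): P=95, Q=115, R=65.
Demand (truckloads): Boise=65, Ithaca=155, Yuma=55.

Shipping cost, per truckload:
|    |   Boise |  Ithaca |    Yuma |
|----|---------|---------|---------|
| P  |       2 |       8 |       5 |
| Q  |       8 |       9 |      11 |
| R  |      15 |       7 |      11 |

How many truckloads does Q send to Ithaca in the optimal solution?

90

The minimum-cost plan:
  P to Boise: 40 × 2 = 80
  P to Yuma: 55 × 5 = 275
  Q to Boise: 25 × 8 = 200
  Q to Ithaca: 90 × 9 = 810
  R to Ithaca: 65 × 7 = 455
Total cost = 1820.
So Q→Ithaca carries 90 truckloads.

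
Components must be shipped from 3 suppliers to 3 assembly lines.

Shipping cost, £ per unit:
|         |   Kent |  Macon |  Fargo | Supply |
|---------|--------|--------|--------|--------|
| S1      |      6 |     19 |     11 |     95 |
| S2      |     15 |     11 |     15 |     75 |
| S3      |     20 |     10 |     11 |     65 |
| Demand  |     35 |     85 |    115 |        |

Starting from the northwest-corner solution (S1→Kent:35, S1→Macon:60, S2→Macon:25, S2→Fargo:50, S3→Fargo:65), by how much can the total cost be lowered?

Current plan cost = 35·6 + 60·19 + 25·11 + 50·15 + 65·11 = £3090.
Optimal plan:
  S1 to Kent: 35 × £6 = £210
  S1 to Fargo: 60 × £11 = £660
  S2 to Macon: 75 × £11 = £825
  S3 to Macon: 10 × £10 = £100
  S3 to Fargo: 55 × £11 = £605
Optimal cost = £2400.
Saving = 3090 − 2400 = £690.

690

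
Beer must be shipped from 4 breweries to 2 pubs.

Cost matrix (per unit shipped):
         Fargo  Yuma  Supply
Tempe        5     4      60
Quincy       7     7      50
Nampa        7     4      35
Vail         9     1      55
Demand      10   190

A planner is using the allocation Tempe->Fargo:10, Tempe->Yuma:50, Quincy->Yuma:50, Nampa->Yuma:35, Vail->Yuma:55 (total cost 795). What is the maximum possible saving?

Current plan cost = 10·5 + 50·4 + 50·7 + 35·4 + 55·1 = 795.
Optimal plan:
  Tempe→Yuma: 60 × 4 = 240
  Quincy→Fargo: 10 × 7 = 70
  Quincy→Yuma: 40 × 7 = 280
  Nampa→Yuma: 35 × 4 = 140
  Vail→Yuma: 55 × 1 = 55
Optimal cost = 785.
Saving = 795 − 785 = 10.

10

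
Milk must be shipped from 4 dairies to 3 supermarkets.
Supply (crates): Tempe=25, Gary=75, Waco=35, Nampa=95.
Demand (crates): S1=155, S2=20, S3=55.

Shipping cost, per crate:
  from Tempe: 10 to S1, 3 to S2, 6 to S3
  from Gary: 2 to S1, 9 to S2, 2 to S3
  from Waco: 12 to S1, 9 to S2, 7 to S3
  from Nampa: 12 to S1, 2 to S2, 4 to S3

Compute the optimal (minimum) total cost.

Optimal allocation:
  Tempe→S1: 25 crates
  Gary→S1: 75 crates
  Waco→S1: 35 crates
  Nampa→S1: 20 crates
  Nampa→S2: 20 crates
  Nampa→S3: 55 crates
Total cost = 1320.
(Supply check: Tempe ships 25; Gary ships 75; Waco ships 35; Nampa ships 95.)

1320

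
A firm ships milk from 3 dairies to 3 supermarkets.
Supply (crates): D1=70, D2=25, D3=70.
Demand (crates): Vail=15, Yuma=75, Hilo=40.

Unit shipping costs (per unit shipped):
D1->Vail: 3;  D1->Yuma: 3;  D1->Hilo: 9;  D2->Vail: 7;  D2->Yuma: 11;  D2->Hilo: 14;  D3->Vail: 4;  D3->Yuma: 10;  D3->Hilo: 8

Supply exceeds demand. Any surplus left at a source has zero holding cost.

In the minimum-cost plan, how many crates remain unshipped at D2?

25

An optimal plan:
  D1 to Yuma: 70 × 3 = 210
  D3 to Vail: 15 × 4 = 60
  D3 to Yuma: 5 × 10 = 50
  D3 to Hilo: 40 × 8 = 320
Total cost = 640.
D2 ships 0 of its 25, leaving 25.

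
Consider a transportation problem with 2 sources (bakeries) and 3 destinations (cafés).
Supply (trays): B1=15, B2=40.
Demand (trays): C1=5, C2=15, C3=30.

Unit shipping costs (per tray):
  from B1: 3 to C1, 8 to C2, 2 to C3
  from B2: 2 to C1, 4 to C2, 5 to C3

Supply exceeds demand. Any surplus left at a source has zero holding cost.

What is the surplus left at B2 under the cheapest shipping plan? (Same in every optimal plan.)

Minimum-cost shipments:
  B1->C3: 15 trays
  B2->C1: 5 trays
  B2->C2: 15 trays
  B2->C3: 15 trays
Total cost = 175.
B2 ships 35 of its 40, leaving 5.

5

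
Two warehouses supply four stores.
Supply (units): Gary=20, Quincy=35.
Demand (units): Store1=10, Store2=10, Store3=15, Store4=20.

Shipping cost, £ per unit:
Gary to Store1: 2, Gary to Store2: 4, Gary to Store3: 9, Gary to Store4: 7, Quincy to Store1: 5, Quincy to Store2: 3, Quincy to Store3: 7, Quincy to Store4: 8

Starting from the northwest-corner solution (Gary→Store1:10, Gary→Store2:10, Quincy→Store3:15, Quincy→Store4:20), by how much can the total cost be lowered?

20

Current plan cost = 10·2 + 10·4 + 15·7 + 20·8 = £325.
Optimal plan:
  Gary->Store1: 10 × £2 = £20
  Gary->Store4: 10 × £7 = £70
  Quincy->Store2: 10 × £3 = £30
  Quincy->Store3: 15 × £7 = £105
  Quincy->Store4: 10 × £8 = £80
Optimal cost = £305.
Saving = 325 − 305 = £20.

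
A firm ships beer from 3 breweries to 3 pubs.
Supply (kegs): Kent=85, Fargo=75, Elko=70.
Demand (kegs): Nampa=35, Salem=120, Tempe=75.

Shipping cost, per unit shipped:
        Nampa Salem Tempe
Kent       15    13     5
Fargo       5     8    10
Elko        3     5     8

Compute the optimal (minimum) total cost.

Optimal allocation:
  Kent→Salem: 10 × 13 = 130
  Kent→Tempe: 75 × 5 = 375
  Fargo→Nampa: 35 × 5 = 175
  Fargo→Salem: 40 × 8 = 320
  Elko→Salem: 70 × 5 = 350
Total = 130 + 375 + 175 + 320 + 350 = 1350.

1350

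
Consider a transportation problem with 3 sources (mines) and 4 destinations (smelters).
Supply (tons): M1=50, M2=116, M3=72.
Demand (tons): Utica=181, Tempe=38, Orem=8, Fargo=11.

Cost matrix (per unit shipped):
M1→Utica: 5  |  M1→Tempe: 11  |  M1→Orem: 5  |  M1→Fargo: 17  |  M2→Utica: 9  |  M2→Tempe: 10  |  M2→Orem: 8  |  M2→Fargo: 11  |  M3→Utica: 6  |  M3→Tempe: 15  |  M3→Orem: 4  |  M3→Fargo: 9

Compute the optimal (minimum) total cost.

1770

A cheapest plan:
  M1->Utica: 50 × 5 = 250
  M2->Utica: 67 × 9 = 603
  M2->Tempe: 38 × 10 = 380
  M2->Fargo: 11 × 11 = 121
  M3->Utica: 64 × 6 = 384
  M3->Orem: 8 × 4 = 32
Total = 250 + 603 + 380 + 121 + 384 + 32 = 1770.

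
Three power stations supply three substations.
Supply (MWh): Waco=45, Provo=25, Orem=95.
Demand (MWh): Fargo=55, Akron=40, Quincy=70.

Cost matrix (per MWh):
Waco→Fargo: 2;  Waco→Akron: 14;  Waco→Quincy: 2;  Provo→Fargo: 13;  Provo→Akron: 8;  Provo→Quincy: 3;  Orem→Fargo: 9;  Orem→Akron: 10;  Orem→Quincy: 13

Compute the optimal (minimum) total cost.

One minimum-cost allocation:
  Waco to Quincy: 45 × 2 = 90
  Provo to Quincy: 25 × 3 = 75
  Orem to Fargo: 55 × 9 = 495
  Orem to Akron: 40 × 10 = 400
Total = 90 + 75 + 495 + 400 = 1060.
(Supply check: Waco ships 45; Provo ships 25; Orem ships 95.)

1060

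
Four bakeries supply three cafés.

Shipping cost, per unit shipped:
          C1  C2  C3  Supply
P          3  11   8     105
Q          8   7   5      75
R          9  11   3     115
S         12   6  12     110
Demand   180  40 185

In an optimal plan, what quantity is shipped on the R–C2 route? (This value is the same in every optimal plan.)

Optimal shipments:
  P->C1: 105 × 3 = 315
  Q->C1: 5 × 8 = 40
  Q->C3: 70 × 5 = 350
  R->C3: 115 × 3 = 345
  S->C1: 70 × 12 = 840
  S->C2: 40 × 6 = 240
Total cost = 2130.
The route R→C2 is not used.

0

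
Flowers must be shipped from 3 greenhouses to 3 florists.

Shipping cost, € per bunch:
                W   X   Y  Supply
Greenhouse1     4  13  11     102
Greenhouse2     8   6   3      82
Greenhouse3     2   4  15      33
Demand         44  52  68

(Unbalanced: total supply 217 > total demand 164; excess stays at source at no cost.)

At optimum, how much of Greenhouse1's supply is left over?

53

An optimal plan:
  Greenhouse1 to W: 44 × €4 = €176
  Greenhouse1 to X: 5 × €13 = €65
  Greenhouse2 to X: 14 × €6 = €84
  Greenhouse2 to Y: 68 × €3 = €204
  Greenhouse3 to X: 33 × €4 = €132
Total cost = €661.
Greenhouse1 ships 49 of its 102, leaving 53.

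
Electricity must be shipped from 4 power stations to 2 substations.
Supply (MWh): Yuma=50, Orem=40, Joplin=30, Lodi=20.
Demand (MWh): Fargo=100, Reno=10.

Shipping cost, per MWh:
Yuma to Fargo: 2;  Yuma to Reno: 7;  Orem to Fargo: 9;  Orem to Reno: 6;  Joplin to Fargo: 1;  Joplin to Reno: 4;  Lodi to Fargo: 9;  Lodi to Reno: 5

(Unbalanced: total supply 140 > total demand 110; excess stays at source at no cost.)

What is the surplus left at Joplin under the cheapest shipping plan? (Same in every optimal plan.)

0

An optimal plan:
  Yuma->Fargo: 50 MWh
  Orem->Fargo: 20 MWh
  Joplin->Fargo: 30 MWh
  Lodi->Reno: 10 MWh
Total cost = 360.
Joplin ships 30 of its 30, leaving 0.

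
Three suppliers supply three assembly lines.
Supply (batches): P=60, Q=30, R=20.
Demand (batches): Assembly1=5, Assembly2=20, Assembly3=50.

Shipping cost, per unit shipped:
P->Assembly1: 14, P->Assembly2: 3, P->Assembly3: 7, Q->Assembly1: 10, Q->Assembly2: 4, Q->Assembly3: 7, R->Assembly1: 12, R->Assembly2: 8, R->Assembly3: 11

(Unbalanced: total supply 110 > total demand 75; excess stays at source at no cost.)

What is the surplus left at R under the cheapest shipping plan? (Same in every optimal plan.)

20

An optimal plan:
  P→Assembly2: 20 × 3 = 60
  P→Assembly3: 25 × 7 = 175
  Q→Assembly1: 5 × 10 = 50
  Q→Assembly3: 25 × 7 = 175
Total cost = 460.
R ships 0 of its 20, leaving 20.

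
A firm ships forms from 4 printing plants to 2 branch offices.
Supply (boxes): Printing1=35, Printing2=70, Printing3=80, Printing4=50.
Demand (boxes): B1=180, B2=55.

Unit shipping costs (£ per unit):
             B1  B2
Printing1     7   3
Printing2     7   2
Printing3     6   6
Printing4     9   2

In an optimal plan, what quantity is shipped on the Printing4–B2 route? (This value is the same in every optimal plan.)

Optimal shipments:
  Printing1→B1: 35 × £7 = £245
  Printing2→B1: 65 × £7 = £455
  Printing2→B2: 5 × £2 = £10
  Printing3→B1: 80 × £6 = £480
  Printing4→B2: 50 × £2 = £100
Total cost = £1290.
So Printing4→B2 carries 50 boxes.

50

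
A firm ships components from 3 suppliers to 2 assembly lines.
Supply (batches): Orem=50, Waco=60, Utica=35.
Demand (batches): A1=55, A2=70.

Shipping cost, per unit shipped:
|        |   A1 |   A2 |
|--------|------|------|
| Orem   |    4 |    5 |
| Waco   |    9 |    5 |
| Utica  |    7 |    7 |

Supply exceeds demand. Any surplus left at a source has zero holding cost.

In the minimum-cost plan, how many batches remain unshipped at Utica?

An optimal plan:
  Orem to A1: 50 × 4 = 200
  Waco to A2: 60 × 5 = 300
  Utica to A1: 5 × 7 = 35
  Utica to A2: 10 × 7 = 70
Total cost = 605.
Utica ships 15 of its 35, leaving 20.

20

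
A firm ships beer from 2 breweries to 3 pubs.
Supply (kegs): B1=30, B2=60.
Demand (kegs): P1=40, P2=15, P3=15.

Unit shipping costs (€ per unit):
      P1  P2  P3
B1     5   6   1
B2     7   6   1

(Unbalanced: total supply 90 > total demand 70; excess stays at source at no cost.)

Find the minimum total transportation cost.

325

An optimal shipping plan:
  B1→P1: 30 kegs
  B2→P1: 10 kegs
  B2→P2: 15 kegs
  B2→P3: 15 kegs
Total cost = €325.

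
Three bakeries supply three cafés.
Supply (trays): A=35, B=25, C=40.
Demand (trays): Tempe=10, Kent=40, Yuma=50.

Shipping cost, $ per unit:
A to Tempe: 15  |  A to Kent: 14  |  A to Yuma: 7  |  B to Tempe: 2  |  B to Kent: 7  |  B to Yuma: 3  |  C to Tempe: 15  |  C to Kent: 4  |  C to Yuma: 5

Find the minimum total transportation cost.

470

Optimal allocation:
  A–Yuma: 35 × $7 = $245
  B–Tempe: 10 × $2 = $20
  B–Yuma: 15 × $3 = $45
  C–Kent: 40 × $4 = $160
Total = 245 + 20 + 45 + 160 = $470.
(Supply check: A ships 35; B ships 25; C ships 40.)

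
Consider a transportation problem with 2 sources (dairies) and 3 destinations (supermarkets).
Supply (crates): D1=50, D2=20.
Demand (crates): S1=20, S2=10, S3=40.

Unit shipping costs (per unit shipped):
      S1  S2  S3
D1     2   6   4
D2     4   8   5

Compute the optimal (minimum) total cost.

Optimal allocation:
  D1–S1: 20 crates
  D1–S2: 10 crates
  D1–S3: 20 crates
  D2–S3: 20 crates
Total cost = 280.

280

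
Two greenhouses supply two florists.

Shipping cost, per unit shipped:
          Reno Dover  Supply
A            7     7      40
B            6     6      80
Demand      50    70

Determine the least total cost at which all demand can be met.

760

An optimal shipping plan:
  A->Dover: 40 × 7 = 280
  B->Reno: 50 × 6 = 300
  B->Dover: 30 × 6 = 180
Total = 280 + 300 + 180 = 760.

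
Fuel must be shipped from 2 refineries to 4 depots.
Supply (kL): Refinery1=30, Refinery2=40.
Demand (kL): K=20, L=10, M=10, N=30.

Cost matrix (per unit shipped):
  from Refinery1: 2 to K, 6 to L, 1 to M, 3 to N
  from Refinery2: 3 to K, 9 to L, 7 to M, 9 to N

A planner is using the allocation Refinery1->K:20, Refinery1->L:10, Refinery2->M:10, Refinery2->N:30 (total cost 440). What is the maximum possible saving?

130

Current plan cost = 20·2 + 10·6 + 10·7 + 30·9 = 440.
Optimal plan:
  Refinery1→M: 10 × 1 = 10
  Refinery1→N: 20 × 3 = 60
  Refinery2→K: 20 × 3 = 60
  Refinery2→L: 10 × 9 = 90
  Refinery2→N: 10 × 9 = 90
Optimal cost = 310.
Saving = 440 − 310 = 130.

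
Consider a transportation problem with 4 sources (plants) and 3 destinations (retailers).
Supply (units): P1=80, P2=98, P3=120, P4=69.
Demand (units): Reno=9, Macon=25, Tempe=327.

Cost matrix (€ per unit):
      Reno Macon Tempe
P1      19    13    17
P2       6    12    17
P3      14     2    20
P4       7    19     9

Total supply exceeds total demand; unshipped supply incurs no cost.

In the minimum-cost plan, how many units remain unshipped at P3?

Minimum-cost shipments:
  P1 to Tempe: 80 × €17 = €1360
  P2 to Reno: 9 × €6 = €54
  P2 to Tempe: 89 × €17 = €1513
  P3 to Macon: 25 × €2 = €50
  P3 to Tempe: 89 × €20 = €1780
  P4 to Tempe: 69 × €9 = €621
Total cost = €5378.
P3 ships 114 of its 120, leaving 6.

6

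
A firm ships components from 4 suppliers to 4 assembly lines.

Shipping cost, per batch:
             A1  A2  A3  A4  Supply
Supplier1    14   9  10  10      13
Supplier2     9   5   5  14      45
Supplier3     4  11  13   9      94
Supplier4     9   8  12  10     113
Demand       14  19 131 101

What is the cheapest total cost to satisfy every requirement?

A cheapest plan:
  Supplier1->A3: 13 batches
  Supplier2->A3: 45 batches
  Supplier3->A1: 14 batches
  Supplier3->A4: 80 batches
  Supplier4->A2: 19 batches
  Supplier4->A3: 73 batches
  Supplier4->A4: 21 batches
Total cost = 2369.

2369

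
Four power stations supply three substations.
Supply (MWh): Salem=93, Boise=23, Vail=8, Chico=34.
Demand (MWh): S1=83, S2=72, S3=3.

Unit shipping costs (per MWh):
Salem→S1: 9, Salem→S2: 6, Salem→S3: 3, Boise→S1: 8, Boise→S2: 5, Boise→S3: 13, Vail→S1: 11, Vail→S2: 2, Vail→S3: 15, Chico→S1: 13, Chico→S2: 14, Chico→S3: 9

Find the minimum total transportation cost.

1269

An optimal shipping plan:
  Salem→S1: 26 MWh
  Salem→S2: 64 MWh
  Salem→S3: 3 MWh
  Boise→S1: 23 MWh
  Vail→S2: 8 MWh
  Chico→S1: 34 MWh
Total cost = 1269.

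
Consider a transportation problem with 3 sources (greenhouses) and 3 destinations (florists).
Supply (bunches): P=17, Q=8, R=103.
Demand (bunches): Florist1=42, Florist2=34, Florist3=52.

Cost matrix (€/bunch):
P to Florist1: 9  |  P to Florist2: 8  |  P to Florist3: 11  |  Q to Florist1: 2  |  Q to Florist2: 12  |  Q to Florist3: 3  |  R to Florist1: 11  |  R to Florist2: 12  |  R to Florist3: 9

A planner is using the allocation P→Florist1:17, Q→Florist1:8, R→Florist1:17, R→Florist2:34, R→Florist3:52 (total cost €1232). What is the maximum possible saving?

Current plan cost = 17·9 + 8·2 + 17·11 + 34·12 + 52·9 = €1232.
Optimal plan:
  P–Florist2: 17 bunches
  Q–Florist1: 8 bunches
  R–Florist1: 34 bunches
  R–Florist2: 17 bunches
  R–Florist3: 52 bunches
Optimal cost = €1198.
Saving = 1232 − 1198 = €34.

34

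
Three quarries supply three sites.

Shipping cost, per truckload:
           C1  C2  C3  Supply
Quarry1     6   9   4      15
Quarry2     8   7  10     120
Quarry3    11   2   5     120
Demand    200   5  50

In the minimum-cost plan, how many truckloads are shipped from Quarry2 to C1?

The minimum-cost plan:
  Quarry1–C1: 15 × 6 = 90
  Quarry2–C1: 120 × 8 = 960
  Quarry3–C1: 65 × 11 = 715
  Quarry3–C2: 5 × 2 = 10
  Quarry3–C3: 50 × 5 = 250
Total cost = 2025.
So Quarry2→C1 carries 120 truckloads.

120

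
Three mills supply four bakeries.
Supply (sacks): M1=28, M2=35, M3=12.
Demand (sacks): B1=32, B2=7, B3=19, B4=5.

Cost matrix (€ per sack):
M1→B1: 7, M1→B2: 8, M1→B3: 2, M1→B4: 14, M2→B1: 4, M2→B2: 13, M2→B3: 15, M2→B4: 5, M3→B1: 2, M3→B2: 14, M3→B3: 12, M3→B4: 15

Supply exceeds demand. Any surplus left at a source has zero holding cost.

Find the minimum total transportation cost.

223

One minimum-cost allocation:
  M1→B2: 7 × €8 = €56
  M1→B3: 19 × €2 = €38
  M2→B1: 20 × €4 = €80
  M2→B4: 5 × €5 = €25
  M3→B1: 12 × €2 = €24
Total = 56 + 38 + 80 + 25 + 24 = €223.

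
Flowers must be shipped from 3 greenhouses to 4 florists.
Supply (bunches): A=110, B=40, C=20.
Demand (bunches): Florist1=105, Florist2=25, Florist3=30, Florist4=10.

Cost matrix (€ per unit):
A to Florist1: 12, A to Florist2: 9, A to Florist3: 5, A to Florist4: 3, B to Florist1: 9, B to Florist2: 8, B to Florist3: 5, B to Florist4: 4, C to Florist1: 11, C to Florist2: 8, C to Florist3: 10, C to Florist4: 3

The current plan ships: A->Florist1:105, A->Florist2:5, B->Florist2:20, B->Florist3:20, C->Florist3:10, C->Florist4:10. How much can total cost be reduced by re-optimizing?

170

Current plan cost = 105·12 + 5·9 + 20·8 + 20·5 + 10·10 + 10·3 = €1695.
Optimal plan:
  A to Florist1: 45 × €12 = €540
  A to Florist2: 25 × €9 = €225
  A to Florist3: 30 × €5 = €150
  A to Florist4: 10 × €3 = €30
  B to Florist1: 40 × €9 = €360
  C to Florist1: 20 × €11 = €220
Optimal cost = €1525.
Saving = 1695 − 1525 = €170.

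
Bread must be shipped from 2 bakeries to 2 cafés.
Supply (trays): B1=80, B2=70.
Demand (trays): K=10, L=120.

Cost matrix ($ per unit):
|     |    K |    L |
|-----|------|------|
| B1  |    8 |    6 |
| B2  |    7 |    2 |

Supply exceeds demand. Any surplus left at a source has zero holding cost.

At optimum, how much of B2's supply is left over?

Minimum-cost shipments:
  B1→K: 10 × $8 = $80
  B1→L: 50 × $6 = $300
  B2→L: 70 × $2 = $140
Total cost = $520.
B2 ships 70 of its 70, leaving 0.

0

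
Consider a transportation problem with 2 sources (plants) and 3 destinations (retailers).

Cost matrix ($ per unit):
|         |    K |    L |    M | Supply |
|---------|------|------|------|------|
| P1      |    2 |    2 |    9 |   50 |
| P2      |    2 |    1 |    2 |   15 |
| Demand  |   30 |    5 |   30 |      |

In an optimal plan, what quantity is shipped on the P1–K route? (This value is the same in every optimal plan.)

The minimum-cost plan:
  P1–K: 30 × $2 = $60
  P1–L: 5 × $2 = $10
  P1–M: 15 × $9 = $135
  P2–M: 15 × $2 = $30
Total cost = $235.
So P1→K carries 30 units.

30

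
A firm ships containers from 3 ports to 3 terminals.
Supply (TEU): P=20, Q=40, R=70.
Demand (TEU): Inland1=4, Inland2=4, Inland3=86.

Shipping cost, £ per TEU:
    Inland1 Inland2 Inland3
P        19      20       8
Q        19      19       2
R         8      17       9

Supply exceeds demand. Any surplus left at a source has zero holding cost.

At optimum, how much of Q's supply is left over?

An optimal plan:
  P→Inland3: 20 × £8 = £160
  Q→Inland3: 40 × £2 = £80
  R→Inland1: 4 × £8 = £32
  R→Inland2: 4 × £17 = £68
  R→Inland3: 26 × £9 = £234
Total cost = £574.
Q ships 40 of its 40, leaving 0.

0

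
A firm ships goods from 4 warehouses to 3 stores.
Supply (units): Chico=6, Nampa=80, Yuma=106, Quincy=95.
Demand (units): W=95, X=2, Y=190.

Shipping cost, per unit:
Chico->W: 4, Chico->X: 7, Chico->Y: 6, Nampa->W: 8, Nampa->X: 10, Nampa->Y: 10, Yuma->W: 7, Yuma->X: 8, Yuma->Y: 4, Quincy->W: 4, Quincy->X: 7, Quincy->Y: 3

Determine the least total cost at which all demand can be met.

1388

A cheapest plan:
  Chico–W: 6 × 4 = 24
  Nampa–W: 78 × 8 = 624
  Nampa–X: 2 × 10 = 20
  Yuma–Y: 106 × 4 = 424
  Quincy–W: 11 × 4 = 44
  Quincy–Y: 84 × 3 = 252
Total = 24 + 624 + 20 + 424 + 44 + 252 = 1388.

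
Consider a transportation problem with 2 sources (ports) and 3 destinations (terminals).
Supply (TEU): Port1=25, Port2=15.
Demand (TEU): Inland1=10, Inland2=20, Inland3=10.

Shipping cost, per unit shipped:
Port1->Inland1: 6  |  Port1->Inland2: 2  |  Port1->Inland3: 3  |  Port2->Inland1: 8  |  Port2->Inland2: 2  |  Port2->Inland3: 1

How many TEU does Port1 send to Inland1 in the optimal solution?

10

Optimal shipments:
  Port1–Inland1: 10 × 6 = 60
  Port1–Inland2: 15 × 2 = 30
  Port2–Inland2: 5 × 2 = 10
  Port2–Inland3: 10 × 1 = 10
Total cost = 110.
So Port1→Inland1 carries 10 TEU.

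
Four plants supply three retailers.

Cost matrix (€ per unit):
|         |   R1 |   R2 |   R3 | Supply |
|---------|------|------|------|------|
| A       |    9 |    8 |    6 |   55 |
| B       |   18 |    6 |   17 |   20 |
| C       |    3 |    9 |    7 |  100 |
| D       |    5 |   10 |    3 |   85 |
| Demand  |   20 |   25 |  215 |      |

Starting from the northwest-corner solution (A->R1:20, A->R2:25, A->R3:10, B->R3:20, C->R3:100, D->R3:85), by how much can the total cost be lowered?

400

Current plan cost = 20·9 + 25·8 + 10·6 + 20·17 + 100·7 + 85·3 = €1735.
Optimal plan:
  A->R2: 5 × €8 = €40
  A->R3: 50 × €6 = €300
  B->R2: 20 × €6 = €120
  C->R1: 20 × €3 = €60
  C->R3: 80 × €7 = €560
  D->R3: 85 × €3 = €255
Optimal cost = €1335.
Saving = 1735 − 1335 = €400.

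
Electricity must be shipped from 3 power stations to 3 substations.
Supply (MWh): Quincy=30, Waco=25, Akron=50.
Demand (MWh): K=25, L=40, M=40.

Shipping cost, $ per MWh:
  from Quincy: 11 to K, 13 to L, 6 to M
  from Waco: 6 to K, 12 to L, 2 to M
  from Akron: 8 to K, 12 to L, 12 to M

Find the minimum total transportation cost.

835

An optimal shipping plan:
  Quincy->L: 15 × $13 = $195
  Quincy->M: 15 × $6 = $90
  Waco->M: 25 × $2 = $50
  Akron->K: 25 × $8 = $200
  Akron->L: 25 × $12 = $300
Total = 195 + 90 + 50 + 200 + 300 = $835.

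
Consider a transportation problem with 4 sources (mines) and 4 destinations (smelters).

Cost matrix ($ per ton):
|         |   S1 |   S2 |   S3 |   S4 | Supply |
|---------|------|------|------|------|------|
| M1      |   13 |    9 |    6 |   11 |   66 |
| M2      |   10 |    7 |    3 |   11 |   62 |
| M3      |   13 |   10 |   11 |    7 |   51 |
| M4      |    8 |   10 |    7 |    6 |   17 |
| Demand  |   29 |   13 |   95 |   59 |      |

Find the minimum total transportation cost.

A cheapest plan:
  M1→S1: 20 × $13 = $260
  M1→S2: 13 × $9 = $117
  M1→S3: 33 × $6 = $198
  M2→S3: 62 × $3 = $186
  M3→S4: 51 × $7 = $357
  M4→S1: 9 × $8 = $72
  M4→S4: 8 × $6 = $48
Total = 260 + 117 + 198 + 186 + 357 + 72 + 48 = $1238.

1238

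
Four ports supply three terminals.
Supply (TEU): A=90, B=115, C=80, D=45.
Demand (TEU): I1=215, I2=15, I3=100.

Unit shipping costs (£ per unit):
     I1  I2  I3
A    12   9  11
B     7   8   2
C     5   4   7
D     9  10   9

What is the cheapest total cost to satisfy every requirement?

One minimum-cost allocation:
  A→I1: 75 TEU
  A→I2: 15 TEU
  B→I1: 15 TEU
  B→I3: 100 TEU
  C→I1: 80 TEU
  D→I1: 45 TEU
Total cost = £2145.

2145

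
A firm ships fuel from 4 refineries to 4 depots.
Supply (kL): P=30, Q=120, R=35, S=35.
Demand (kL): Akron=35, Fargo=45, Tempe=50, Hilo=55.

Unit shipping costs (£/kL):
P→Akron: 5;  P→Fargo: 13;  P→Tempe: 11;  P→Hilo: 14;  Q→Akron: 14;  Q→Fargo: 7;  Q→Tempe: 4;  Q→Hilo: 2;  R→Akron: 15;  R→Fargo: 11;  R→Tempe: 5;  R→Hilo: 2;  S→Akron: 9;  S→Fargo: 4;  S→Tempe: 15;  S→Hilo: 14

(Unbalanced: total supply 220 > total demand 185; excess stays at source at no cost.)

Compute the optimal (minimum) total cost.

730

Optimal allocation:
  P to Akron: 30 × £5 = £150
  Q to Fargo: 15 × £7 = £105
  Q to Tempe: 50 × £4 = £200
  Q to Hilo: 55 × £2 = £110
  S to Akron: 5 × £9 = £45
  S to Fargo: 30 × £4 = £120
Total = 150 + 105 + 200 + 110 + 45 + 120 = £730.
(Supply check: P ships 30; Q ships 120; R ships 0; S ships 35.)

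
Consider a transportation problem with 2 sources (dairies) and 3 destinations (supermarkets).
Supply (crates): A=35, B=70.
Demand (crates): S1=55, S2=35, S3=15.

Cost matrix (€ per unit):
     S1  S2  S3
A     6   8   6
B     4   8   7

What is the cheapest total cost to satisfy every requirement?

One minimum-cost allocation:
  A to S2: 20 × €8 = €160
  A to S3: 15 × €6 = €90
  B to S1: 55 × €4 = €220
  B to S2: 15 × €8 = €120
Total = 160 + 90 + 220 + 120 = €590.
(Supply check: A ships 35; B ships 70.)

590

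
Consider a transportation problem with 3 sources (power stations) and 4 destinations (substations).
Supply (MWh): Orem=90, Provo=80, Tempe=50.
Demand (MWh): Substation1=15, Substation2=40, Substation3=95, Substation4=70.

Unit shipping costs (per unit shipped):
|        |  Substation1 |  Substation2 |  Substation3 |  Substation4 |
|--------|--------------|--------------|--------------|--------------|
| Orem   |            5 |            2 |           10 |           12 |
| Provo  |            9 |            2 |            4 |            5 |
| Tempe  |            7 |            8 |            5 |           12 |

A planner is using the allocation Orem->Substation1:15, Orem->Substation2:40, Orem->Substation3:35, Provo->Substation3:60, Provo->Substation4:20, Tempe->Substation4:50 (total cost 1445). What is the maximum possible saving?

Current plan cost = 15·5 + 40·2 + 35·10 + 60·4 + 20·5 + 50·12 = 1445.
Optimal plan:
  Orem–Substation1: 15 × 5 = 75
  Orem–Substation2: 40 × 2 = 80
  Orem–Substation3: 35 × 10 = 350
  Provo–Substation3: 10 × 4 = 40
  Provo–Substation4: 70 × 5 = 350
  Tempe–Substation3: 50 × 5 = 250
Optimal cost = 1145.
Saving = 1445 − 1145 = 300.

300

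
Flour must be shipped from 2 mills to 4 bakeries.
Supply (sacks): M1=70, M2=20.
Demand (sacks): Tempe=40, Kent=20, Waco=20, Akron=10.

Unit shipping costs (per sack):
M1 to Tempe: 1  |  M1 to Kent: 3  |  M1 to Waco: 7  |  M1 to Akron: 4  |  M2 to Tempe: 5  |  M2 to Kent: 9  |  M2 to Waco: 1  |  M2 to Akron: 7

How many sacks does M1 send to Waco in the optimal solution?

0

The minimum-cost plan:
  M1–Tempe: 40 × 1 = 40
  M1–Kent: 20 × 3 = 60
  M1–Akron: 10 × 4 = 40
  M2–Waco: 20 × 1 = 20
Total cost = 160.
The route M1→Waco is not used.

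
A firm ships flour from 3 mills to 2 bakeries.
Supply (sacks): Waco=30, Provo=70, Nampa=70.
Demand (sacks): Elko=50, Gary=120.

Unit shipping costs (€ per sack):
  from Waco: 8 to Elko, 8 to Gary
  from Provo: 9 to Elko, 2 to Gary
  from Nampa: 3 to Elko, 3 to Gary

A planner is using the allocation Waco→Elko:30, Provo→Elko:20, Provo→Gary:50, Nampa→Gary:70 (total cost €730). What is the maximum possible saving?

Current plan cost = 30·8 + 20·9 + 50·2 + 70·3 = €730.
Optimal plan:
  Waco→Gary: 30 × €8 = €240
  Provo→Gary: 70 × €2 = €140
  Nampa→Elko: 50 × €3 = €150
  Nampa→Gary: 20 × €3 = €60
Optimal cost = €590.
Saving = 730 − 590 = €140.

140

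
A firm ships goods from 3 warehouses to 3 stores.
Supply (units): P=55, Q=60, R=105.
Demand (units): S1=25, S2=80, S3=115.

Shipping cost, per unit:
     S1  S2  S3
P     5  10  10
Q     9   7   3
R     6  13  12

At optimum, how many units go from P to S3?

0

The minimum-cost plan:
  P→S2: 55 units
  Q→S3: 60 units
  R→S1: 25 units
  R→S2: 25 units
  R→S3: 55 units
Total cost = 1865.
The route P→S3 is not used.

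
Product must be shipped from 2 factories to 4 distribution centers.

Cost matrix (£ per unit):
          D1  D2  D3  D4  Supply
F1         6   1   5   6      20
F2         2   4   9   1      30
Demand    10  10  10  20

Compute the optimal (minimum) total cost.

100

A cheapest plan:
  F1->D2: 10 × £1 = £10
  F1->D3: 10 × £5 = £50
  F2->D1: 10 × £2 = £20
  F2->D4: 20 × £1 = £20
Total = 10 + 50 + 20 + 20 = £100.
(Supply check: F1 ships 20; F2 ships 30.)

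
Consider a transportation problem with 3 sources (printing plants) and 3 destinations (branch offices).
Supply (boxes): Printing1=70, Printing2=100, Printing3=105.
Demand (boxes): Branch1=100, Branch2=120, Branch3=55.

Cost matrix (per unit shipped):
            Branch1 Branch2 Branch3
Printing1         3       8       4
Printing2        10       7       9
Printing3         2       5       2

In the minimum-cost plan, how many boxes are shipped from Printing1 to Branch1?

Solving gives:
  Printing1→Branch1: 70 × 3 = 210
  Printing2→Branch2: 100 × 7 = 700
  Printing3→Branch1: 30 × 2 = 60
  Printing3→Branch2: 20 × 5 = 100
  Printing3→Branch3: 55 × 2 = 110
Total cost = 1180.
So Printing1→Branch1 carries 70 boxes.

70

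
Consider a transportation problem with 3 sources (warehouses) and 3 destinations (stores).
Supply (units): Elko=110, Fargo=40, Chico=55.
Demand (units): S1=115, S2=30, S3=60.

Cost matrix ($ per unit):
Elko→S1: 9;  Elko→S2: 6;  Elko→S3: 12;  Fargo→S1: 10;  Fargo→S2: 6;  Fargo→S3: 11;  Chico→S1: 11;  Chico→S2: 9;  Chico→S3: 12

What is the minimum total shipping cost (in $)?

A cheapest plan:
  Elko→S1: 110 × $9 = $990
  Fargo→S2: 30 × $6 = $180
  Fargo→S3: 10 × $11 = $110
  Chico→S1: 5 × $11 = $55
  Chico→S3: 50 × $12 = $600
Total = 990 + 180 + 110 + 55 + 600 = $1935.

1935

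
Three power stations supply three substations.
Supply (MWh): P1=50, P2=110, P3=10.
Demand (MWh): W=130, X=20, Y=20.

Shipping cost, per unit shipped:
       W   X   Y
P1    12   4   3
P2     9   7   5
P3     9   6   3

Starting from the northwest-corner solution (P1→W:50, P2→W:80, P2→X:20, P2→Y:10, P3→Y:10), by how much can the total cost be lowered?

200

Current plan cost = 50·12 + 80·9 + 20·7 + 10·5 + 10·3 = 1540.
Optimal plan:
  P1→W: 10 × 12 = 120
  P1→X: 20 × 4 = 80
  P1→Y: 20 × 3 = 60
  P2→W: 110 × 9 = 990
  P3→W: 10 × 9 = 90
Optimal cost = 1340.
Saving = 1540 − 1340 = 200.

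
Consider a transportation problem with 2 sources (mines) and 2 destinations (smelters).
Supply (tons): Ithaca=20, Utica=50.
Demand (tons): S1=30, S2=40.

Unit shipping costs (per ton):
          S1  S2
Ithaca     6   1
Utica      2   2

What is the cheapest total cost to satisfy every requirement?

120

Optimal allocation:
  Ithaca–S2: 20 × 1 = 20
  Utica–S1: 30 × 2 = 60
  Utica–S2: 20 × 2 = 40
Total = 20 + 60 + 40 = 120.
(Supply check: Ithaca ships 20; Utica ships 50.)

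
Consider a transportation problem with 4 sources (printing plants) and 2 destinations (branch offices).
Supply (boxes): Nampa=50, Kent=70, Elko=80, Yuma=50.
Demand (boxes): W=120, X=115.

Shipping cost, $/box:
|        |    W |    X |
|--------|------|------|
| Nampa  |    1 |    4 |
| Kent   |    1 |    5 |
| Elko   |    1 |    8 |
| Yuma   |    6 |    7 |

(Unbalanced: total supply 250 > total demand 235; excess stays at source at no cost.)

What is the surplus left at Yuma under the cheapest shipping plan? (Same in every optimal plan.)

Minimum-cost shipments:
  Nampa to X: 50 × $4 = $200
  Kent to W: 40 × $1 = $40
  Kent to X: 30 × $5 = $150
  Elko to W: 80 × $1 = $80
  Yuma to X: 35 × $7 = $245
Total cost = $715.
Yuma ships 35 of its 50, leaving 15.

15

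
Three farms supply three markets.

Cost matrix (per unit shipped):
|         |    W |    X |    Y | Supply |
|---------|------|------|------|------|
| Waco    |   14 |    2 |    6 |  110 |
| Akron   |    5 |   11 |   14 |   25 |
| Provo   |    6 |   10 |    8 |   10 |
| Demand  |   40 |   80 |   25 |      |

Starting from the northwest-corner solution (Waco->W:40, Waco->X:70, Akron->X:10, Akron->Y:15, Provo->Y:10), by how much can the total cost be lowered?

Current plan cost = 40·14 + 70·2 + 10·11 + 15·14 + 10·8 = 1100.
Optimal plan:
  Waco->W: 5 crates
  Waco->X: 80 crates
  Waco->Y: 25 crates
  Akron->W: 25 crates
  Provo->W: 10 crates
Optimal cost = 565.
Saving = 1100 − 565 = 535.

535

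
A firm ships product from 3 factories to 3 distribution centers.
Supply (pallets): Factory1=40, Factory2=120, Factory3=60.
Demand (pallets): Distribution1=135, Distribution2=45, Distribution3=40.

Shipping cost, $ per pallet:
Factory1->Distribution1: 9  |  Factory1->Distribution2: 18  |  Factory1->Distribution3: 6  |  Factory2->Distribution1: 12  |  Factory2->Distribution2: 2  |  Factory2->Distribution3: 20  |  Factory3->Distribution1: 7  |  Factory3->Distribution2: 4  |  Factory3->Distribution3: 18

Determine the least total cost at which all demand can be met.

1650

A cheapest plan:
  Factory1–Distribution3: 40 × $6 = $240
  Factory2–Distribution1: 75 × $12 = $900
  Factory2–Distribution2: 45 × $2 = $90
  Factory3–Distribution1: 60 × $7 = $420
Total = 240 + 900 + 90 + 420 = $1650.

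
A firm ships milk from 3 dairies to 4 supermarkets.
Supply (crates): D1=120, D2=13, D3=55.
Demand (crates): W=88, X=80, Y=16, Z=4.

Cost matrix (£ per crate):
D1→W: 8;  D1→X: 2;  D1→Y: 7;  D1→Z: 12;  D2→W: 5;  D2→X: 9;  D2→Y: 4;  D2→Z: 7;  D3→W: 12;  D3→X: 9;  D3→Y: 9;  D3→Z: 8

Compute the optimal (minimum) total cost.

1141

Optimal allocation:
  D1 to W: 40 crates
  D1 to X: 80 crates
  D2 to W: 13 crates
  D3 to W: 35 crates
  D3 to Y: 16 crates
  D3 to Z: 4 crates
Total cost = £1141.
(Supply check: D1 ships 120; D2 ships 13; D3 ships 55.)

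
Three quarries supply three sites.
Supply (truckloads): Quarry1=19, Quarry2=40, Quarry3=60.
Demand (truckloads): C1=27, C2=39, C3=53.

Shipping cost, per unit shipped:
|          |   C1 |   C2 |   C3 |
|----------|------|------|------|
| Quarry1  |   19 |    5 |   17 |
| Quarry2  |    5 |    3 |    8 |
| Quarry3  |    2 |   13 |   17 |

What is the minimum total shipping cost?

930

A cheapest plan:
  Quarry1 to C2: 19 × 5 = 95
  Quarry2 to C2: 20 × 3 = 60
  Quarry2 to C3: 20 × 8 = 160
  Quarry3 to C1: 27 × 2 = 54
  Quarry3 to C3: 33 × 17 = 561
Total = 95 + 60 + 160 + 54 + 561 = 930.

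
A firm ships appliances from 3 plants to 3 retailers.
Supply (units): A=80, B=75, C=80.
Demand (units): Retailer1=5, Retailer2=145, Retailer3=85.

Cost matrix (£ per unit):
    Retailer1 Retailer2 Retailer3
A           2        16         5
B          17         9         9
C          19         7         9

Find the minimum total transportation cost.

A cheapest plan:
  A–Retailer1: 5 × £2 = £10
  A–Retailer3: 75 × £5 = £375
  B–Retailer2: 65 × £9 = £585
  B–Retailer3: 10 × £9 = £90
  C–Retailer2: 80 × £7 = £560
Total = 10 + 375 + 585 + 90 + 560 = £1620.

1620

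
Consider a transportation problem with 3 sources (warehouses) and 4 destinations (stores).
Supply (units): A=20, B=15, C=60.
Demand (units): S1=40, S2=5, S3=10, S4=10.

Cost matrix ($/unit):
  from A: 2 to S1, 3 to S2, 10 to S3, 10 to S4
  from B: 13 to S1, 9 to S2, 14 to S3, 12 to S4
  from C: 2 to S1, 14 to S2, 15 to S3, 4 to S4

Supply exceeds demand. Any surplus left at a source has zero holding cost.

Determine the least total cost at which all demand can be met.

235

One minimum-cost allocation:
  A→S2: 5 units
  A→S3: 10 units
  C→S1: 40 units
  C→S4: 10 units
Total cost = $235.
(Supply check: A ships 15; B ships 0; C ships 50.)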